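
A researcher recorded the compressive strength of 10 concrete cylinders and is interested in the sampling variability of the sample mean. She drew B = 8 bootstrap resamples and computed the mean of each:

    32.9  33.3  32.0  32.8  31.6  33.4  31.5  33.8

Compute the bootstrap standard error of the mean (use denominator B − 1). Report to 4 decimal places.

SE* = 0.8651

Bootstrap SE is the standard deviation of the 8 replicate means.
Mean of replicates: (32.9 + 33.3 + 32.0 + 32.8 + 31.6 + 33.4 + 31.5 + 33.8) / 8 = 261.30000 / 8 = 32.66250
Sum of squared deviations: (+0.23750)² + (+0.63750)² + (−0.66250)² + (+0.13750)² + (−1.06250)² + (+0.73750)² + (−1.16250)² + (+1.13750)² = 5.23875
Variance = 5.23875 / 7 = 0.74839
SE* = √0.74839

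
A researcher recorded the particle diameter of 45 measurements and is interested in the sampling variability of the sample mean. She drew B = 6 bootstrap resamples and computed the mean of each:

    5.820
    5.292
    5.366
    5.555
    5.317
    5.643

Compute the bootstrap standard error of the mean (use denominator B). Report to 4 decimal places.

Bootstrap SE is the standard deviation of the 6 replicate means.
Mean of replicates: (5.820 + 5.292 + 5.366 + 5.555 + 5.317 + 5.643) / 6 = 32.99300 / 6 = 5.49883
Sum of squared deviations: (+0.32117)² + (−0.20683)² + (−0.13283)² + (+0.05617)² + (−0.18183)² + (+0.14417)² = 0.22057
Variance = 0.22057 / 6 = 0.03676
SE* = √0.03676

SE* = 0.1917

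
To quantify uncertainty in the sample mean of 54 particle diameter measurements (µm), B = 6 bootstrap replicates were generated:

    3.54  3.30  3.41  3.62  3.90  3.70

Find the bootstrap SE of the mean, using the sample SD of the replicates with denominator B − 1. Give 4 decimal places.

SE* = 0.2132

Bootstrap SE is the standard deviation of the 6 replicate means.
Mean of replicates: (3.54 + 3.30 + 3.41 + 3.62 + 3.90 + 3.70) / 6 = 21.47000 / 6 = 3.57833
Sum of squared deviations: (−0.03833)² + (−0.27833)² + (−0.16833)² + (+0.04167)² + (+0.32167)² + (+0.12167)² = 0.22728
Variance = 0.22728 / 5 = 0.04546
SE* = √0.04546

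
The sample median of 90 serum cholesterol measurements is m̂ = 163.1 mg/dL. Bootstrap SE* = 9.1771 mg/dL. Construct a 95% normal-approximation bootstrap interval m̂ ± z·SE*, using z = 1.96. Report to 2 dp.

Margin = 1.96 × 9.1771 = 17.987
Interval: 163.1 ± 17.987

(145.11, 181.09)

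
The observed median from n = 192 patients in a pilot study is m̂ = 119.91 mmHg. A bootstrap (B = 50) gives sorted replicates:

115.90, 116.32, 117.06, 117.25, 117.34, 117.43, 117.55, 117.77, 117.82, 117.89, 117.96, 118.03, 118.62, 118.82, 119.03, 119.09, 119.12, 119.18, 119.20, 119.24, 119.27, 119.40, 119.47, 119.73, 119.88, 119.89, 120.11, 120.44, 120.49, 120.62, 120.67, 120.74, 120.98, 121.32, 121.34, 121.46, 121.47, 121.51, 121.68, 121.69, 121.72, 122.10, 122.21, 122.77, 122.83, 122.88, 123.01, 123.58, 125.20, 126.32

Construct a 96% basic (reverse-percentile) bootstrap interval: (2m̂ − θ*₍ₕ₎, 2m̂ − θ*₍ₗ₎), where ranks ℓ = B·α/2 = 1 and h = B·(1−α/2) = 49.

Percentile endpoints at ranks 1 and 49: θ*₍1₎ = 115.90, θ*₍49₎ = 125.20.
Basic interval reflects these around m̂:
  lower = 2 × 119.91 − 125.20 = 114.62
  upper = 2 × 119.91 − 115.90 = 123.92

(114.62, 123.92)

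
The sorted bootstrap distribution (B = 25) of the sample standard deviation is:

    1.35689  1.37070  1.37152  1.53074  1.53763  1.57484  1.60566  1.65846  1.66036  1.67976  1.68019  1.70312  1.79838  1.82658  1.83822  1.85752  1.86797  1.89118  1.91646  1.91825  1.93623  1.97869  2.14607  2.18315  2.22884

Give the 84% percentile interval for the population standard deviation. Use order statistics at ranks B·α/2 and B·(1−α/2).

(1.37070, 2.14607)

α = 0.16; lower rank = 25 × 0.080 = 2; upper rank = 25 × 0.920 = 23.
The 2nd smallest replicate is 1.37070; the 23rd is 2.14607.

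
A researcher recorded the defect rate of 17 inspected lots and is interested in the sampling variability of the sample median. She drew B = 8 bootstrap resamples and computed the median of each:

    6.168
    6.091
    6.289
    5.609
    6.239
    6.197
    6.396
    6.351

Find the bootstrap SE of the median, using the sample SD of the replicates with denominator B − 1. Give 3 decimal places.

Bootstrap SE is the standard deviation of the 8 replicate medians.
Mean of replicates: (6.168 + 6.091 + 6.289 + 5.609 + 6.239 + 6.197 + 6.396 + 6.351) / 8 = 49.3400 / 8 = 6.1675
Sum of squared deviations: (+0.0005)² + (−0.0765)² + (+0.1215)² + (−0.5585)² + (+0.0715)² + (+0.0295)² + (+0.2285)² + (+0.1835)² = 0.4244
Variance = 0.4244 / 7 = 0.0606
SE* = √0.0606

SE* = 0.246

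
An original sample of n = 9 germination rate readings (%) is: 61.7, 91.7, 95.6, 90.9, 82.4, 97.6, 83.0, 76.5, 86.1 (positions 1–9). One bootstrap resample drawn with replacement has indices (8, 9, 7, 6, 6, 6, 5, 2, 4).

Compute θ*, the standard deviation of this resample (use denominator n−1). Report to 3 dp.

θ* = 7.717

Resample values: 76.5, 86.1, 83.0, 97.6, 97.6, 97.6, 82.4, 91.7, 90.9.
Mean = 89.2667; sum of squared deviations = 476.3600
s² = 476.3600 / 8 = 59.5450
s = √59.5450 = 7.717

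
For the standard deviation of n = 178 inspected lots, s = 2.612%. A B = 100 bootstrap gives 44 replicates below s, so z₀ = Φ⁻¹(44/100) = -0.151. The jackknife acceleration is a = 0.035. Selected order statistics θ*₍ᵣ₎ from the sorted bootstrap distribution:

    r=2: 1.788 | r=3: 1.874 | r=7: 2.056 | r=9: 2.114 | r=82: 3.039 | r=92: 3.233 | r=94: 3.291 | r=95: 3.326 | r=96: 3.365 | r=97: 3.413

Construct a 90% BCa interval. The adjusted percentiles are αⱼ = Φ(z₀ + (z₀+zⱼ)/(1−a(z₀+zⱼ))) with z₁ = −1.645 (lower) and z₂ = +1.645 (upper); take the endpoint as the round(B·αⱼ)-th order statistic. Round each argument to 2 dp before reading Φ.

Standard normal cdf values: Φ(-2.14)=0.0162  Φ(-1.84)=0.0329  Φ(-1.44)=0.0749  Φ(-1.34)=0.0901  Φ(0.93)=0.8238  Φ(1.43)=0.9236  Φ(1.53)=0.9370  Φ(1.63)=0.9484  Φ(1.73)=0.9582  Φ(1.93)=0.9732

Lower: z₀ + z₁ = -0.151 + (-1.645) = -1.796; 1 − a(z₀+z₁) = 1 − (0.035)(-1.796) = 1.0629; argument = -0.151 + (-1.796)/1.0629 = -1.8408 → -1.84.
α₁ = Φ(-1.84) = 0.0329; rank = round(100 × 0.0329) = 3; θ*₍3₎ = 1.874.
Upper: z₀ + z₂ = 1.494; 1 − a(z₀+z₂) = 0.9477; argument = 1.4254 → 1.43; α₂ = 0.9236; rank = 92; θ*₍92₎ = 3.233.

(1.874, 3.233)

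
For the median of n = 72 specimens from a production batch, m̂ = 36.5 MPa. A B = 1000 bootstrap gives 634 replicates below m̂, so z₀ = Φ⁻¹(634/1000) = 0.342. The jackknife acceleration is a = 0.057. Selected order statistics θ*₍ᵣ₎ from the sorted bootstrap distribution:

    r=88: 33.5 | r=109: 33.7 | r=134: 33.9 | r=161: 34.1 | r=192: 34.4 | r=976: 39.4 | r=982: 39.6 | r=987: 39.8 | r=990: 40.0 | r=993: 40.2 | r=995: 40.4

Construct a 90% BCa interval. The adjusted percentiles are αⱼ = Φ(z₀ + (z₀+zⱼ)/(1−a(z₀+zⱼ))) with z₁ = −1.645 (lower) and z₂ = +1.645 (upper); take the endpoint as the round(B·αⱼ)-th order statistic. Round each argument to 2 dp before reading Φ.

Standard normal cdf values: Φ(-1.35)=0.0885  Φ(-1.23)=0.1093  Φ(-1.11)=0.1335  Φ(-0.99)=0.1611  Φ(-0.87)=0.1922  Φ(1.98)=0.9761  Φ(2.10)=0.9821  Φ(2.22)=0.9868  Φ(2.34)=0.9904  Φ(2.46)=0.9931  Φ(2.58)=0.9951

(34.4, 40.4)

Lower: z₀ + z₁ = 0.342 + (-1.645) = -1.303; 1 − a(z₀+z₁) = 1 − (0.057)(-1.303) = 1.0743; argument = 0.342 + (-1.303)/1.0743 = -0.8709 → -0.87.
α₁ = Φ(-0.87) = 0.1922; rank = round(1000 × 0.1922) = 192; θ*₍192₎ = 34.4.
Upper: z₀ + z₂ = 1.987; 1 − a(z₀+z₂) = 0.8867; argument = 2.5828 → 2.58; α₂ = 0.9951; rank = 995; θ*₍995₎ = 40.4.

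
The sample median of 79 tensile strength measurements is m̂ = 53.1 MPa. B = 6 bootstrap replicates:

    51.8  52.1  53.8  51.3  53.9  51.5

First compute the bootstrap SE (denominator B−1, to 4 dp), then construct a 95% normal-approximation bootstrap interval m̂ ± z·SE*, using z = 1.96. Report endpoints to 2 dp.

(50.83, 55.37)

Mean of replicates = 52.4000; sum of squared deviations = 6.6800; SE* = √(6.6800/5) = 1.1559
Margin = 1.96 × 1.1559 = 2.266
Interval: 53.1 ± 2.266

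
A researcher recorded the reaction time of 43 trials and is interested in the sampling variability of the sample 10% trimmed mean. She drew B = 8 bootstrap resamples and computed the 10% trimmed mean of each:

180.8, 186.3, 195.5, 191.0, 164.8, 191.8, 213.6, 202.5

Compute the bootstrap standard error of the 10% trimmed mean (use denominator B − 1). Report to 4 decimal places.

SE* = 14.5215

Bootstrap SE is the standard deviation of the 8 replicate 10% trimmed means.
Mean of replicates: (180.8 + 186.3 + 195.5 + 191.0 + 164.8 + 191.8 + 213.6 + 202.5) / 8 = 1526.30000 / 8 = 190.78750
Sum of squared deviations: (−9.98750)² + (−4.48750)² + (+4.71250)² + (+0.21250)² + (−25.98750)² + (+1.01250)² + (+22.81250)² + (+11.71250)² = 1476.10875
Variance = 1476.10875 / 7 = 210.87268
SE* = √210.87268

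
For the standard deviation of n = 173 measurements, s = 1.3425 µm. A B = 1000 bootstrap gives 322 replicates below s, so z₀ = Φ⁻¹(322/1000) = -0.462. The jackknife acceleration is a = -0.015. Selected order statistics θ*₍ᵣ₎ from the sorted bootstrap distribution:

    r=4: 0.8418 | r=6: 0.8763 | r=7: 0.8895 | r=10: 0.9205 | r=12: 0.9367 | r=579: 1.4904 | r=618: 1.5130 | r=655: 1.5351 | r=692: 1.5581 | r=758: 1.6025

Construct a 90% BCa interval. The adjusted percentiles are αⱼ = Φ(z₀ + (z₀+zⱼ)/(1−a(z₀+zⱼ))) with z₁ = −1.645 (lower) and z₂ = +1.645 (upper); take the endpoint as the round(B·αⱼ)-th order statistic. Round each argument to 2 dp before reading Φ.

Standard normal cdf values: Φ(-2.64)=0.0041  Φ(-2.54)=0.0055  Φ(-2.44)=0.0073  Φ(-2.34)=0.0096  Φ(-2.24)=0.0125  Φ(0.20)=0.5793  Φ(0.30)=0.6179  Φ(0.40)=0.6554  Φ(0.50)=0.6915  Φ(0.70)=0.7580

(0.8418, 1.6025)

Lower: z₀ + z₁ = -0.462 + (-1.645) = -2.107; 1 − a(z₀+z₁) = 1 − (-0.015)(-2.107) = 0.9684; argument = -0.462 + (-2.107)/0.9684 = -2.6378 → -2.64.
α₁ = Φ(-2.64) = 0.0041; rank = round(1000 × 0.0041) = 4; θ*₍4₎ = 0.8418.
Upper: z₀ + z₂ = 1.183; 1 − a(z₀+z₂) = 1.0177; argument = 0.7004 → 0.70; α₂ = 0.7580; rank = 758; θ*₍758₎ = 1.6025.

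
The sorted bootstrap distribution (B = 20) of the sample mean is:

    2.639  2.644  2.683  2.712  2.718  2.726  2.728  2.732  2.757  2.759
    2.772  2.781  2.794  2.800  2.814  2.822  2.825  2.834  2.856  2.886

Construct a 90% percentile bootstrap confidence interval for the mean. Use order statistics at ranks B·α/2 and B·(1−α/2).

α = 0.10; lower rank = 20 × 0.050 = 1; upper rank = 20 × 0.950 = 19.
The 1st smallest replicate is 2.639; the 19th is 2.856.

(2.639, 2.856)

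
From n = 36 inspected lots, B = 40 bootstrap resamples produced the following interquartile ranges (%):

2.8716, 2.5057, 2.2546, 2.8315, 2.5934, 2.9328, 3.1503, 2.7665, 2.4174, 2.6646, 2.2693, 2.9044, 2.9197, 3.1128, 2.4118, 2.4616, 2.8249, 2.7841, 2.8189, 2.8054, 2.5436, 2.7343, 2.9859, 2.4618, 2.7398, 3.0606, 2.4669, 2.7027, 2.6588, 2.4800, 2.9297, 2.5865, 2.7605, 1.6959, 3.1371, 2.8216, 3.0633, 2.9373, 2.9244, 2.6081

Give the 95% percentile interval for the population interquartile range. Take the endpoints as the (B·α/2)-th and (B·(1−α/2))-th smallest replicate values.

(1.6959, 3.1371)

Sorted replicates: 1.6959, 2.2546, 2.2693, 2.4118, 2.4174, 2.4616, 2.4618, 2.4669, 2.4800, 2.5057, 2.5436, 2.5865, 2.5934, 2.6081, 2.6588, 2.6646, 2.7027, 2.7343, 2.7398, 2.7605, 2.7665, 2.7841, 2.8054, 2.8189, 2.8216, 2.8249, 2.8315, 2.8716, 2.9044, 2.9197, 2.9244, 2.9297, 2.9328, 2.9373, 2.9859, 3.0606, 3.0633, 3.1128, 3.1371, 3.1503
α = 0.05; lower rank = 40 × 0.025 = 1; upper rank = 40 × 0.975 = 39.
The 1st smallest replicate is 1.6959; the 39th is 3.1371.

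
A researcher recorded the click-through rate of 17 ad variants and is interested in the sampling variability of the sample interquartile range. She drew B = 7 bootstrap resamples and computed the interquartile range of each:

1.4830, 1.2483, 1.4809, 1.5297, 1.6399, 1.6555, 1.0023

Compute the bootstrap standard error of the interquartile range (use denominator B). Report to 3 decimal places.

Bootstrap SE is the standard deviation of the 7 replicate interquartile ranges.
Mean of replicates: (1.4830 + 1.2483 + 1.4809 + 1.5297 + 1.6399 + 1.6555 + 1.0023) / 7 = 10.03960 / 7 = 1.43423
Sum of squared deviations: (+0.04877)² + (−0.18593)² + (+0.04667)² + (+0.09547)² + (+0.20567)² + (+0.22127)² + (−0.43193)² = 0.32607
Variance = 0.32607 / 7 = 0.04658
SE* = √0.04658

SE* = 0.216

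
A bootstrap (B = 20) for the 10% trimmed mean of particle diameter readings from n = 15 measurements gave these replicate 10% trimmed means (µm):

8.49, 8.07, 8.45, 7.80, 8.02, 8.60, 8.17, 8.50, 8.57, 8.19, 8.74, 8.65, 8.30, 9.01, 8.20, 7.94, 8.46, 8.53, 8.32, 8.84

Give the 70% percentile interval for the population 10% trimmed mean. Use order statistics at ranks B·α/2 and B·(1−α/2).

(8.02, 8.65)

Sorted replicates: 7.80, 7.94, 8.02, 8.07, 8.17, 8.19, 8.20, 8.30, 8.32, 8.45, 8.46, 8.49, 8.50, 8.53, 8.57, 8.60, 8.65, 8.74, 8.84, 9.01
α = 0.30; lower rank = 20 × 0.150 = 3; upper rank = 20 × 0.850 = 17.
The 3rd smallest replicate is 8.02; the 17th is 8.65.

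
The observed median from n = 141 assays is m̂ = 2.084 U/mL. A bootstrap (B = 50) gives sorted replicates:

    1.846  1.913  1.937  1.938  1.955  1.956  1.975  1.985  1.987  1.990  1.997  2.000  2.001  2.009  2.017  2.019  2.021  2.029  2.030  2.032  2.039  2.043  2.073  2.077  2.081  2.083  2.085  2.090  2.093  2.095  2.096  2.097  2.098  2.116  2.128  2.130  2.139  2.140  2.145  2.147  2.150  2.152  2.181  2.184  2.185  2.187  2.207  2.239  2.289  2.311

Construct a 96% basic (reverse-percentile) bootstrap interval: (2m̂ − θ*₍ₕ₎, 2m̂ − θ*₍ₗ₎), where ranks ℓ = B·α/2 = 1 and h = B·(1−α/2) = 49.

Percentile endpoints at ranks 1 and 49: θ*₍1₎ = 1.846, θ*₍49₎ = 2.289.
Basic interval reflects these around m̂:
  lower = 2 × 2.084 − 2.289 = 1.879
  upper = 2 × 2.084 − 1.846 = 2.322

(1.879, 2.322)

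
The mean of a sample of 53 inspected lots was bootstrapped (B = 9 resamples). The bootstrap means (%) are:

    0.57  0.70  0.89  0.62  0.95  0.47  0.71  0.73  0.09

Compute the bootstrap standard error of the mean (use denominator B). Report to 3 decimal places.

SE* = 0.238

Bootstrap SE is the standard deviation of the 9 replicate means.
Mean of replicates: (0.57 + 0.70 + 0.89 + 0.62 + 0.95 + 0.47 + 0.71 + 0.73 + 0.09) / 9 = 5.73000 / 9 = 0.63667
Sum of squared deviations: (−0.06667)² + (+0.06333)² + (+0.25333)² + (−0.01667)² + (+0.31333)² + (−0.16667)² + (+0.07333)² + (+0.09333)² + (−0.54667)² = 0.51180
Variance = 0.51180 / 9 = 0.05687
SE* = √0.05687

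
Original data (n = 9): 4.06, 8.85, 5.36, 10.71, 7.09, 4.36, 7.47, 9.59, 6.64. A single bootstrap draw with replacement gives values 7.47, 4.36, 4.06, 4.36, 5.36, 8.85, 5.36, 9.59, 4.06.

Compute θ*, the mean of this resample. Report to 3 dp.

Mean = (7.47 + 4.36 + 4.06 + 4.36 + 5.36 + 8.85 + 5.36 + 9.59 + 4.06) / 9 = 53.470 / 9 = 5.941

θ* = 5.941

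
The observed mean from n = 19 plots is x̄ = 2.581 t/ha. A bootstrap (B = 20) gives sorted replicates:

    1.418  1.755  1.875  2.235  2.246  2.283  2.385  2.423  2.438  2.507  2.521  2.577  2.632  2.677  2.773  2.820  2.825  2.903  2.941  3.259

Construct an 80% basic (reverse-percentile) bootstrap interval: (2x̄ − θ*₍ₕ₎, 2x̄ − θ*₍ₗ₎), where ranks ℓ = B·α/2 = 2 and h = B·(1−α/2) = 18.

Percentile endpoints at ranks 2 and 18: θ*₍2₎ = 1.755, θ*₍18₎ = 2.903.
Basic interval reflects these around x̄:
  lower = 2 × 2.581 − 2.903 = 2.259
  upper = 2 × 2.581 − 1.755 = 3.407

(2.259, 3.407)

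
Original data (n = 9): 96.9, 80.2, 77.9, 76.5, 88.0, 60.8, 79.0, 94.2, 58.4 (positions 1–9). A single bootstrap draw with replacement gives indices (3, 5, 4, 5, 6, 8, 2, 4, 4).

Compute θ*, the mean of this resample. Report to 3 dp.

Resample values: 77.9, 88.0, 76.5, 88.0, 60.8, 94.2, 80.2, 76.5, 76.5.
Mean = (77.9 + 88.0 + 76.5 + 88.0 + 60.8 + 94.2 + 80.2 + 76.5 + 76.5) / 9 = 718.60 / 9 = 79.844

θ* = 79.844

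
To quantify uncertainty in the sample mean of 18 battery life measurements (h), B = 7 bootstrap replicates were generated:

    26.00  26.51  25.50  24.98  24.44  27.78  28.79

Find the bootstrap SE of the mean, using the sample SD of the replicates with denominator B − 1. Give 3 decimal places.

Bootstrap SE is the standard deviation of the 7 replicate means.
Mean of replicates: (26.00 + 26.51 + 25.50 + 24.98 + 24.44 + 27.78 + 28.79) / 7 = 184.0000 / 7 = 26.2857
Sum of squared deviations: (−0.2857)² + (+0.2243)² + (−0.7857)² + (−1.3057)² + (−1.8457)² + (+1.4943)² + (+2.5043)² = 14.3652
Variance = 14.3652 / 6 = 2.3942
SE* = √2.3942

SE* = 1.547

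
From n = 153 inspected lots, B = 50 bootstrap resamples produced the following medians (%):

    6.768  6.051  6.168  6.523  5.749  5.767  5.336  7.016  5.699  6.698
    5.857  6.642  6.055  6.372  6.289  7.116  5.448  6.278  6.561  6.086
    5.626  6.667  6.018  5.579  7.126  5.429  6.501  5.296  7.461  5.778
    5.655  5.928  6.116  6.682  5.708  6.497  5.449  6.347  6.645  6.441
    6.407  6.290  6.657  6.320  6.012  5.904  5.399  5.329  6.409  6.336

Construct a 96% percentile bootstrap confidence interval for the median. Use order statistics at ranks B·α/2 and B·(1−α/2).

Sorted replicates: 5.296, 5.329, 5.336, 5.399, 5.429, 5.448, 5.449, 5.579, 5.626, 5.655, 5.699, 5.708, 5.749, 5.767, 5.778, 5.857, 5.904, 5.928, 6.012, 6.018, 6.051, 6.055, 6.086, 6.116, 6.168, 6.278, 6.289, 6.290, 6.320, 6.336, 6.347, 6.372, 6.407, 6.409, 6.441, 6.497, 6.501, 6.523, 6.561, 6.642, 6.645, 6.657, 6.667, 6.682, 6.698, 6.768, 7.016, 7.116, 7.126, 7.461
α = 0.04; lower rank = 50 × 0.020 = 1; upper rank = 50 × 0.980 = 49.
The 1st smallest replicate is 5.296; the 49th is 7.126.

(5.296, 7.126)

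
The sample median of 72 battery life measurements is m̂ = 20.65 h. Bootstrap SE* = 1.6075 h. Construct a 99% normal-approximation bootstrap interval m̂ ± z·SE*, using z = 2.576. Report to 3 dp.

(16.509, 24.791)

Margin = 2.576 × 1.6075 = 4.1409
Interval: 20.65 ± 4.1409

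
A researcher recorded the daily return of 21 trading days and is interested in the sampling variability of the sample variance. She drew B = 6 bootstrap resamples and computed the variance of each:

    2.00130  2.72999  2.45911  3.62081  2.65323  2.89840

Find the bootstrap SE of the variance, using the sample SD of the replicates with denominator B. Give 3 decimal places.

Bootstrap SE is the standard deviation of the 6 replicate variances.
Mean of replicates: (2.00130 + 2.72999 + 2.45911 + 3.62081 + 2.65323 + 2.89840) / 6 = 16.362840 / 6 = 2.727140
Sum of squared deviations: (−0.725840)² + (+0.002850)² + (−0.268030)² + (+0.893670)² + (−0.073910)² + (+0.171260)² = 1.432131
Variance = 1.432131 / 6 = 0.238688
SE* = √0.238688

SE* = 0.489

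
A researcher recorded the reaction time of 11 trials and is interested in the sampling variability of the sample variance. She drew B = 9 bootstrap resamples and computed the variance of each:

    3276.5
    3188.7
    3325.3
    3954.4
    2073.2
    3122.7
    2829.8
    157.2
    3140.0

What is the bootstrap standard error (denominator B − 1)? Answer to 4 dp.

SE* = 1102.1587

Bootstrap SE is the standard deviation of the 9 replicate variances.
Mean of replicates: (3276.5 + 3188.7 + 3325.3 + 3954.4 + 2073.2 + 3122.7 + 2829.8 + 157.2 + 3140.0) / 9 = 25067.80000 / 9 = 2785.31111
Sum of squared deviations: (+491.18889)² + (+403.38889)² + (+539.98889)² + (+1169.08889)² + (−712.11111)² + (+337.38889)² + (+44.48889)² + (−2628.11111)² + (+354.68889)² = 9718030.92889
Variance = 9718030.92889 / 8 = 1214753.86611
SE* = √1214753.86611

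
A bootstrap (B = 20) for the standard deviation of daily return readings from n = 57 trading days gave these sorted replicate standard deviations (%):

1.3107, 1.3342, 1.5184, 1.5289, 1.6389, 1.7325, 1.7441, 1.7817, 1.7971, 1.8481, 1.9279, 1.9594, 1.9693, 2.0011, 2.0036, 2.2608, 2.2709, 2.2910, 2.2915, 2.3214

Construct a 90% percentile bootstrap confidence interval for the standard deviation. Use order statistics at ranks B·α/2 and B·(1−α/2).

(1.3107, 2.2915)

α = 0.10; lower rank = 20 × 0.050 = 1; upper rank = 20 × 0.950 = 19.
The 1st smallest replicate is 1.3107; the 19th is 2.2915.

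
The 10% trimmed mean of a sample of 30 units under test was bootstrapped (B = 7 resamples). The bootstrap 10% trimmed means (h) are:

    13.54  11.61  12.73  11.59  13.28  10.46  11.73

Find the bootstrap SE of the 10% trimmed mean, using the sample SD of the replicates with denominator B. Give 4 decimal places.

SE* = 1.0129

Bootstrap SE is the standard deviation of the 7 replicate 10% trimmed means.
Mean of replicates: (13.54 + 11.61 + 12.73 + 11.59 + 13.28 + 10.46 + 11.73) / 7 = 84.94000 / 7 = 12.13429
Sum of squared deviations: (+1.40571)² + (−0.52429)² + (+0.59571)² + (−0.54429)² + (+1.14571)² + (−1.67429)² + (−0.40429)² = 7.18137
Variance = 7.18137 / 7 = 1.02591
SE* = √1.02591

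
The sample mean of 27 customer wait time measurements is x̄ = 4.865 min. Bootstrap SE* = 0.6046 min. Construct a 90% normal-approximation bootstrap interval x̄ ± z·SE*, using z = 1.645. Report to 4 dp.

Margin = 1.645 × 0.6046 = 0.99457
Interval: 4.865 ± 0.99457

(3.8704, 5.8596)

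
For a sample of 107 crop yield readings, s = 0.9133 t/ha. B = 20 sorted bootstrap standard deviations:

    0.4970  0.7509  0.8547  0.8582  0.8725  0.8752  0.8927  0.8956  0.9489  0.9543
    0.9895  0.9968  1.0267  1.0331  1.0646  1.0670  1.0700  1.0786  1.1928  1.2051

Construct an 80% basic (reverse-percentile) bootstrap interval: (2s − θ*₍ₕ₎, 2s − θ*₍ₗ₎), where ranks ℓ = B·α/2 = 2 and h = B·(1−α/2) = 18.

Percentile endpoints at ranks 2 and 18: θ*₍2₎ = 0.7509, θ*₍18₎ = 1.0786.
Basic interval reflects these around s:
  lower = 2 × 0.9133 − 1.0786 = 0.7480
  upper = 2 × 0.9133 − 0.7509 = 1.0757

(0.7480, 1.0757)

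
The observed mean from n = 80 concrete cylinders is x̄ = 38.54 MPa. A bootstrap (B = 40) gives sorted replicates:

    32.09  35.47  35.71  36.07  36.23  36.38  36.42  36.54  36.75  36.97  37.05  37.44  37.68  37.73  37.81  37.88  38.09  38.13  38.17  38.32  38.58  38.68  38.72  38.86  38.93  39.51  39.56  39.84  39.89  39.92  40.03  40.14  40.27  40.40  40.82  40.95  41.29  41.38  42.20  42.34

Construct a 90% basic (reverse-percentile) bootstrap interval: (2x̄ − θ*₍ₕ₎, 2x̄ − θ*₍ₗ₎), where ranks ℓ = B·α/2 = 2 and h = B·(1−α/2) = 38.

Percentile endpoints at ranks 2 and 38: θ*₍2₎ = 35.47, θ*₍38₎ = 41.38.
Basic interval reflects these around x̄:
  lower = 2 × 38.54 − 41.38 = 35.70
  upper = 2 × 38.54 − 35.47 = 41.61

(35.70, 41.61)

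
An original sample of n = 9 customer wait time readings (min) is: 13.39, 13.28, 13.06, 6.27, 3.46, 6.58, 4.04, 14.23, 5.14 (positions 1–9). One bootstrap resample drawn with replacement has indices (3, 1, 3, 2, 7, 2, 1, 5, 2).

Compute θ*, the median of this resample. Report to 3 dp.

θ* = 13.280

Resample values: 13.06, 13.39, 13.06, 13.28, 4.04, 13.28, 13.39, 3.46, 13.28.
Sorted: 3.46, 4.04, 13.06, 13.06, 13.28, 13.28, 13.28, 13.39, 13.39
Median = middle value = 13.280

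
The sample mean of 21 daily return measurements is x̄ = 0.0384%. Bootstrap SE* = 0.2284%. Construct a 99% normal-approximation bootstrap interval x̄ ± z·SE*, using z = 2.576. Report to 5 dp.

Margin = 2.576 × 0.2284 = 0.588358
Interval: 0.0384 ± 0.588358

(-0.54996, 0.62676)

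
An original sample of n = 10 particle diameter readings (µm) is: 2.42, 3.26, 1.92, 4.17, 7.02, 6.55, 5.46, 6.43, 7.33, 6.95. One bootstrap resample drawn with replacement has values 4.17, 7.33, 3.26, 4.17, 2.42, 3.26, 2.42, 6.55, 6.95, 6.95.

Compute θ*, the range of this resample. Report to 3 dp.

Range = 7.33 − 2.42 = 4.910

θ* = 4.910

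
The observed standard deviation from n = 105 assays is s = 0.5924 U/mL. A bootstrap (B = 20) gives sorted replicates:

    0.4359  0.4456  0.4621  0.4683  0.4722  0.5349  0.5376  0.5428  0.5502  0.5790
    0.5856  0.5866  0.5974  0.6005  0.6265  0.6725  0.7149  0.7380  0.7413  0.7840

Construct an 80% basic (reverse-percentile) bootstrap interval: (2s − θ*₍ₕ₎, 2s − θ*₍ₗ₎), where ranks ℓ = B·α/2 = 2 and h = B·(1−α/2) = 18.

(0.4468, 0.7392)

Percentile endpoints at ranks 2 and 18: θ*₍2₎ = 0.4456, θ*₍18₎ = 0.7380.
Basic interval reflects these around s:
  lower = 2 × 0.5924 − 0.7380 = 0.4468
  upper = 2 × 0.5924 − 0.4456 = 0.7392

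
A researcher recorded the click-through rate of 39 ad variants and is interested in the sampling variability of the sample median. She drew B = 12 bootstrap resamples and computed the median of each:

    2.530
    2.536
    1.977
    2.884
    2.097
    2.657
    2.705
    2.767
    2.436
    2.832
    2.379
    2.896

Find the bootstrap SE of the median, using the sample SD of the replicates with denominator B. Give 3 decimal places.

SE* = 0.284

Bootstrap SE is the standard deviation of the 12 replicate medians.
Mean of replicates: (2.530 + 2.536 + 1.977 + 2.884 + 2.097 + 2.657 + 2.705 + 2.767 + 2.436 + 2.832 + 2.379 + 2.896) / 12 = 30.6960 / 12 = 2.5580
Sum of squared deviations: (−0.0280)² + (−0.0220)² + (−0.5810)² + (+0.3260)² + (−0.4610)² + (+0.0990)² + (+0.1470)² + (+0.2090)² + (−0.1220)² + (+0.2740)² + (−0.1790)² + (+0.3380)² = 0.9690
Variance = 0.9690 / 12 = 0.0807
SE* = √0.0807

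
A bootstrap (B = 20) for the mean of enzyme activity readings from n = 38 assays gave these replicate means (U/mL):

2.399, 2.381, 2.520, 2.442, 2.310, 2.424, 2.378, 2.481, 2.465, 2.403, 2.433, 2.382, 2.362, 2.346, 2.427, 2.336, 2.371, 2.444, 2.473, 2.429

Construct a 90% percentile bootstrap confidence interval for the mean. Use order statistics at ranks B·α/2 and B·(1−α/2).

(2.310, 2.481)

Sorted replicates: 2.310, 2.336, 2.346, 2.362, 2.371, 2.378, 2.381, 2.382, 2.399, 2.403, 2.424, 2.427, 2.429, 2.433, 2.442, 2.444, 2.465, 2.473, 2.481, 2.520
α = 0.10; lower rank = 20 × 0.050 = 1; upper rank = 20 × 0.950 = 19.
The 1st smallest replicate is 2.310; the 19th is 2.481.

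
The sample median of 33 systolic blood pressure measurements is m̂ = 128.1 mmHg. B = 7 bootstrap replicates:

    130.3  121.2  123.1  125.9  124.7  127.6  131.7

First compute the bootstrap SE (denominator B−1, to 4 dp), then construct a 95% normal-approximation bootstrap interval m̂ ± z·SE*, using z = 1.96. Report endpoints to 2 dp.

Mean of replicates = 126.3571; sum of squared deviations = 85.7971; SE* = √(85.7971/6) = 3.7815
Margin = 1.96 × 3.7815 = 7.412
Interval: 128.1 ± 7.412

(120.69, 135.51)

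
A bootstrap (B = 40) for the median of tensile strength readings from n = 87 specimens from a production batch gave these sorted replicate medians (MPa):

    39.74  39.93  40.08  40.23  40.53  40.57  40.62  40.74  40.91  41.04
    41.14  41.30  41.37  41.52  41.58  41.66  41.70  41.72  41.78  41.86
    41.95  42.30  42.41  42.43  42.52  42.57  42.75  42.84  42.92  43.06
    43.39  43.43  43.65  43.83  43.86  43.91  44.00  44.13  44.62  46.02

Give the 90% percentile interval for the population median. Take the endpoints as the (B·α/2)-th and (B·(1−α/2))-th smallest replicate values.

α = 0.10; lower rank = 40 × 0.050 = 2; upper rank = 40 × 0.950 = 38.
The 2nd smallest replicate is 39.93; the 38th is 44.13.

(39.93, 44.13)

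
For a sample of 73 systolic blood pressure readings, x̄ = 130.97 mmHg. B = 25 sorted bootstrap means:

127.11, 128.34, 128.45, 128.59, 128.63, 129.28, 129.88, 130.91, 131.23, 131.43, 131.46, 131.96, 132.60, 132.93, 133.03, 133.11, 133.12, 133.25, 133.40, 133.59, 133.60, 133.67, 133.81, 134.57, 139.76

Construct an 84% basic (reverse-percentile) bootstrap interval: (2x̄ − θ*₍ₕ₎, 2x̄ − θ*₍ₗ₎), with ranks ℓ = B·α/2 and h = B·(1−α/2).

(128.13, 133.60)

Percentile endpoints at ranks 2 and 23: θ*₍2₎ = 128.34, θ*₍23₎ = 133.81.
Basic interval reflects these around x̄:
  lower = 2 × 130.97 − 133.81 = 128.13
  upper = 2 × 130.97 − 128.34 = 133.60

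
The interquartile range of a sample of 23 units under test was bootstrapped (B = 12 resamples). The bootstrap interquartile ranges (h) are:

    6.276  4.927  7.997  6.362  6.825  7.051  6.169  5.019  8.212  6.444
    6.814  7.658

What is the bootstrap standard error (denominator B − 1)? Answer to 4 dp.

SE* = 1.0275

Bootstrap SE is the standard deviation of the 12 replicate interquartile ranges.
Mean of replicates: (6.276 + 4.927 + 7.997 + 6.362 + 6.825 + 7.051 + 6.169 + 5.019 + 8.212 + 6.444 + 6.814 + 7.658) / 12 = 79.75400 / 12 = 6.64617
Sum of squared deviations: (−0.37017)² + (−1.71917)² + (+1.35083)² + (−0.28417)² + (+0.17883)² + (+0.40483)² + (−0.47717)² + (−1.62717)² + (+1.56583)² + (−0.20217)² + (+0.16783)² + (+1.01183)² = 11.61397
Variance = 11.61397 / 11 = 1.05582
SE* = √1.05582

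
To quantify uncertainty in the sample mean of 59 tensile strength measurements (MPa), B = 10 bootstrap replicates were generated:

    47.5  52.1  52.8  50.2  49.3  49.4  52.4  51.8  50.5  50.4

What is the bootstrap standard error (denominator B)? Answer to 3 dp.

SE* = 1.572

Bootstrap SE is the standard deviation of the 10 replicate means.
Mean of replicates: (47.5 + 52.1 + 52.8 + 50.2 + 49.3 + 49.4 + 52.4 + 51.8 + 50.5 + 50.4) / 10 = 506.4000 / 10 = 50.6400
Sum of squared deviations: (−3.1400)² + (+1.4600)² + (+2.1600)² + (−0.4400)² + (−1.3400)² + (−1.2400)² + (+1.7600)² + (+1.1600)² + (−0.1400)² + (−0.2400)² = 24.7040
Variance = 24.7040 / 10 = 2.4704
SE* = √2.4704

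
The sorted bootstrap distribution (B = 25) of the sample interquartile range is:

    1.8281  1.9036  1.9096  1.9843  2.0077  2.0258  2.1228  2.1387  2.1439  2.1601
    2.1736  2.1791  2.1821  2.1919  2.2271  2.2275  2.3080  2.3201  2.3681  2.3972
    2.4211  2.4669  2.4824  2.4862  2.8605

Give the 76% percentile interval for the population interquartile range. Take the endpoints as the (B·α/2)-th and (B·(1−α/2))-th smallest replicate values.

(1.9096, 2.4669)

α = 0.24; lower rank = 25 × 0.120 = 3; upper rank = 25 × 0.880 = 22.
The 3rd smallest replicate is 1.9096; the 22nd is 2.4669.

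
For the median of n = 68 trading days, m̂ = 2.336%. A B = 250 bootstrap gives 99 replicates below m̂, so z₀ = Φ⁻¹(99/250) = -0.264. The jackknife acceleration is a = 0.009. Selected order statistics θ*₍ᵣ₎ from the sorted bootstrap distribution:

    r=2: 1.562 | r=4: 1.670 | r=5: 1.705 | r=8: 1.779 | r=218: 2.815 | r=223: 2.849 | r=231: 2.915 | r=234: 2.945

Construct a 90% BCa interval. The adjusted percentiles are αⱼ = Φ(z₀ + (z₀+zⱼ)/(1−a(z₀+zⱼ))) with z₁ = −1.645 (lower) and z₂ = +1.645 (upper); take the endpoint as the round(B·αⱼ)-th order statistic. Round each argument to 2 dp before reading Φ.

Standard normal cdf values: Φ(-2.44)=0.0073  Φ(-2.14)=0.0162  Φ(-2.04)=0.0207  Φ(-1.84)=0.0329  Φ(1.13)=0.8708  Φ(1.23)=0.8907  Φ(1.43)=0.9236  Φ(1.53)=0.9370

Lower: z₀ + z₁ = -0.264 + (-1.645) = -1.909; 1 − a(z₀+z₁) = 1 − (0.009)(-1.909) = 1.0172; argument = -0.264 + (-1.909)/1.0172 = -2.1408 → -2.14.
α₁ = Φ(-2.14) = 0.0162; rank = round(250 × 0.0162) = 4; θ*₍4₎ = 1.670.
Upper: z₀ + z₂ = 1.381; 1 − a(z₀+z₂) = 0.9876; argument = 1.1344 → 1.13; α₂ = 0.8708; rank = 218; θ*₍218₎ = 2.815.

(1.670, 2.815)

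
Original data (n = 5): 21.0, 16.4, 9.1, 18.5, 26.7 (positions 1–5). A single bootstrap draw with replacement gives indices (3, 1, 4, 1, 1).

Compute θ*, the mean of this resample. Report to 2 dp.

θ* = 18.12

Resample values: 9.1, 21.0, 18.5, 21.0, 21.0.
Mean = (9.1 + 21.0 + 18.5 + 21.0 + 21.0) / 5 = 90.60 / 5 = 18.12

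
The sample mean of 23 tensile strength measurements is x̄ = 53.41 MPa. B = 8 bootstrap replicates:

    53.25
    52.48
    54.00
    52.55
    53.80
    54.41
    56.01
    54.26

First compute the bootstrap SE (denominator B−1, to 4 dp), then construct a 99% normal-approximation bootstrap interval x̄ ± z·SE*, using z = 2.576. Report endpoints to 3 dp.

(50.473, 56.347)

Mean of replicates = 53.8450; sum of squared deviations = 9.0990; SE* = √(9.0990/7) = 1.1401
Margin = 2.576 × 1.1401 = 2.9369
Interval: 53.41 ± 2.9369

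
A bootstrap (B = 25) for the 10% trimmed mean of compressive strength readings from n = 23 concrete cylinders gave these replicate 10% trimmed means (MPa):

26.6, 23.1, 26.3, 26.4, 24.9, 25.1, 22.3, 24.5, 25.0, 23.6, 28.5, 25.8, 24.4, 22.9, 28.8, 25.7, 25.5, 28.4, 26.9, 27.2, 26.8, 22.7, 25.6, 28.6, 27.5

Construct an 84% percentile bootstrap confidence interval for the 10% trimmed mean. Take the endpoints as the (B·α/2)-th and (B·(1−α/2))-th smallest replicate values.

Sorted replicates: 22.3, 22.7, 22.9, 23.1, 23.6, 24.4, 24.5, 24.9, 25.0, 25.1, 25.5, 25.6, 25.7, 25.8, 26.3, 26.4, 26.6, 26.8, 26.9, 27.2, 27.5, 28.4, 28.5, 28.6, 28.8
α = 0.16; lower rank = 25 × 0.080 = 2; upper rank = 25 × 0.920 = 23.
The 2nd smallest replicate is 22.7; the 23rd is 28.5.

(22.7, 28.5)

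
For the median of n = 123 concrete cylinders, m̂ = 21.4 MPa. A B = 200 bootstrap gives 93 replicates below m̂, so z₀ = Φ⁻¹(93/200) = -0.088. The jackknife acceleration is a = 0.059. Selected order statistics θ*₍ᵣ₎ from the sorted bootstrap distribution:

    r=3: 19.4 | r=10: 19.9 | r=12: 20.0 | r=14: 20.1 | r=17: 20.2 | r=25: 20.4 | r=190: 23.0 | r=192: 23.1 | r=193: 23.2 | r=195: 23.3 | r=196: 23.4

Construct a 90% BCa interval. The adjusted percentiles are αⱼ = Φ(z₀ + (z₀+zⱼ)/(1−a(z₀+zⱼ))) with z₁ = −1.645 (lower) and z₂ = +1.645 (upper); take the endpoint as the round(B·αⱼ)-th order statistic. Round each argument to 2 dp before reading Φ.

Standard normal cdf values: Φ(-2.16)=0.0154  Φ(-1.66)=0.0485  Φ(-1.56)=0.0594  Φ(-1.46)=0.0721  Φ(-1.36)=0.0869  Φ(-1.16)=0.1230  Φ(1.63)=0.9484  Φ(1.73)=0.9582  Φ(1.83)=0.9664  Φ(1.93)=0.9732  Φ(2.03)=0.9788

Lower: z₀ + z₁ = -0.088 + (-1.645) = -1.733; 1 − a(z₀+z₁) = 1 − (0.059)(-1.733) = 1.1022; argument = -0.088 + (-1.733)/1.1022 = -1.6602 → -1.66.
α₁ = Φ(-1.66) = 0.0485; rank = round(200 × 0.0485) = 10; θ*₍10₎ = 19.9.
Upper: z₀ + z₂ = 1.557; 1 − a(z₀+z₂) = 0.9081; argument = 1.6265 → 1.63; α₂ = 0.9484; rank = 190; θ*₍190₎ = 23.0.

(19.9, 23.0)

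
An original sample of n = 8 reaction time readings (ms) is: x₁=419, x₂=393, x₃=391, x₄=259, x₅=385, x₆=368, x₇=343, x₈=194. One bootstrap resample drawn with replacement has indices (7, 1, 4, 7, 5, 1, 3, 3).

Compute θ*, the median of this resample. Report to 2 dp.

Resample values: 343, 419, 259, 343, 385, 419, 391, 391.
Sorted: 259, 343, 343, 385, 391, 391, 419, 419
Median = average of the two middle values = 388.00

θ* = 388.00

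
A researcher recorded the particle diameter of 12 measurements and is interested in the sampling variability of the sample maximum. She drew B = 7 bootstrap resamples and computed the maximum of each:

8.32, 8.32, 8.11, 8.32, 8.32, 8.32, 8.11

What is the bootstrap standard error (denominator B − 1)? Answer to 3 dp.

SE* = 0.102

Bootstrap SE is the standard deviation of the 7 replicate maximums.
Mean of replicates: (8.32 + 8.32 + 8.11 + 8.32 + 8.32 + 8.32 + 8.11) / 7 = 57.8200 / 7 = 8.2600
Sum of squared deviations: (+0.0600)² + (+0.0600)² + (−0.1500)² + (+0.0600)² + (+0.0600)² + (+0.0600)² + (−0.1500)² = 0.0630
Variance = 0.0630 / 6 = 0.0105
SE* = √0.0105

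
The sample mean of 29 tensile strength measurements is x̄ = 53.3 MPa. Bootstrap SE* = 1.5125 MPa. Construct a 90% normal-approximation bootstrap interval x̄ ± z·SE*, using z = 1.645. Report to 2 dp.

Margin = 1.645 × 1.5125 = 2.488
Interval: 53.3 ± 2.488

(50.81, 55.79)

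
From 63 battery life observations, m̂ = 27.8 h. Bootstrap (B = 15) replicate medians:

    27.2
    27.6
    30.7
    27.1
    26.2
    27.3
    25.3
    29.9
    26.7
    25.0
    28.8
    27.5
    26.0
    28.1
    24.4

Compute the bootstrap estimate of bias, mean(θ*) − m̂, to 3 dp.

bias = −0.613

mean(θ*) = (27.2 + 27.6 + 30.7 + 27.1 + 26.2 + 27.3 + 25.3 + 29.9 + 26.7 + 25.0 + 28.8 + 27.5 + 26.0 + 28.1 + 24.4) / 15 = 27.1867
bias = 27.1867 − 27.8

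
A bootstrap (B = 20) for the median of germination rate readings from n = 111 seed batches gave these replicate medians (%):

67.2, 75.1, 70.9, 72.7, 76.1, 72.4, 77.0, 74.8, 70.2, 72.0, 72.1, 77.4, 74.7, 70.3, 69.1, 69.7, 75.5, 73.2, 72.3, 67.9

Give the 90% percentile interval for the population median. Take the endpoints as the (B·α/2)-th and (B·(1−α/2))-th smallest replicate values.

Sorted replicates: 67.2, 67.9, 69.1, 69.7, 70.2, 70.3, 70.9, 72.0, 72.1, 72.3, 72.4, 72.7, 73.2, 74.7, 74.8, 75.1, 75.5, 76.1, 77.0, 77.4
α = 0.10; lower rank = 20 × 0.050 = 1; upper rank = 20 × 0.950 = 19.
The 1st smallest replicate is 67.2; the 19th is 77.0.

(67.2, 77.0)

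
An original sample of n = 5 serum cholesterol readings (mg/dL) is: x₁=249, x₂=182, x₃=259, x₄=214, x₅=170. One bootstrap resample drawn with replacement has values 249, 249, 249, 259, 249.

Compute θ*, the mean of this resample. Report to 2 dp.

θ* = 251.00

Mean = (249 + 249 + 249 + 259 + 249) / 5 = 1255.0 / 5 = 251.00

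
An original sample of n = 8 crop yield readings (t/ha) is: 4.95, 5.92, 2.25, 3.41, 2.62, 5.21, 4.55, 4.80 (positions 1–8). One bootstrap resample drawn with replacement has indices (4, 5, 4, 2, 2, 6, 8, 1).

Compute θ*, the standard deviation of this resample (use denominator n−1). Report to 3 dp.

θ* = 1.238

Resample values: 3.41, 2.62, 3.41, 5.92, 5.92, 5.21, 4.80, 4.95.
Mean = 4.5300; sum of squared deviations = 10.7328
s² = 10.7328 / 7 = 1.5333
s = √1.5333 = 1.238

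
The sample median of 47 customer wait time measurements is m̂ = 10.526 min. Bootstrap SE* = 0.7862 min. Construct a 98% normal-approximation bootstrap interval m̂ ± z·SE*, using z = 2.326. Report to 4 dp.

(8.6973, 12.3547)

Margin = 2.326 × 0.7862 = 1.82870
Interval: 10.526 ± 1.82870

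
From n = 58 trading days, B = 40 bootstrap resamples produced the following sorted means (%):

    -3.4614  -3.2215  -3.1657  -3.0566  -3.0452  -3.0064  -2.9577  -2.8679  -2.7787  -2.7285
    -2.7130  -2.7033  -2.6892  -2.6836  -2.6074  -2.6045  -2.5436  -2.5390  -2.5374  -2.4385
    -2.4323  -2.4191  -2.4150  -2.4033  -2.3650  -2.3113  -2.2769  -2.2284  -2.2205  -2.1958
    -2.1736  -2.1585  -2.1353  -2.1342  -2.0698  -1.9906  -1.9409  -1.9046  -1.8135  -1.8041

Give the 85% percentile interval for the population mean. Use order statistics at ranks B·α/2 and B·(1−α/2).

(-3.1657, -1.9409)

α = 0.15; lower rank = 40 × 0.075 = 3; upper rank = 40 × 0.925 = 37.
The 3rd smallest replicate is -3.1657; the 37th is -1.9409.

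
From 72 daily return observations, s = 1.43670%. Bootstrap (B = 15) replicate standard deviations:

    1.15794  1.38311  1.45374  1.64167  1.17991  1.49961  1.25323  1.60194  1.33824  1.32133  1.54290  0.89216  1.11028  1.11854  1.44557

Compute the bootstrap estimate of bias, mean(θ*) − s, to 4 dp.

bias = −0.1074

mean(θ*) = (1.15794 + 1.38311 + 1.45374 + 1.64167 + 1.17991 + 1.49961 + 1.25323 + 1.60194 + 1.33824 + 1.32133 + 1.54290 + 0.89216 + 1.11028 + 1.11854 + 1.44557) / 15 = 1.32934
bias = 1.32934 − 1.43670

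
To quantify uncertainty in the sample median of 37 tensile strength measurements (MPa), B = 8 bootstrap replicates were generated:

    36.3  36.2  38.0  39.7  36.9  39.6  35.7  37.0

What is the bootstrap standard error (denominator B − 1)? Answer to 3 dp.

Bootstrap SE is the standard deviation of the 8 replicate medians.
Mean of replicates: (36.3 + 36.2 + 38.0 + 39.7 + 36.9 + 39.6 + 35.7 + 37.0) / 8 = 299.4000 / 8 = 37.4250
Sum of squared deviations: (−1.1250)² + (−1.2250)² + (+0.5750)² + (+2.2750)² + (−0.5250)² + (+2.1750)² + (−1.7250)² + (−0.4250)² = 16.4350
Variance = 16.4350 / 7 = 2.3479
SE* = √2.3479

SE* = 1.532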